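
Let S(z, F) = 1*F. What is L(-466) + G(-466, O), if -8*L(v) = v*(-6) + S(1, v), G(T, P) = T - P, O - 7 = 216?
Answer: -3921/4 ≈ -980.25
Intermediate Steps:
O = 223 (O = 7 + 216 = 223)
S(z, F) = F
L(v) = 5*v/8 (L(v) = -(v*(-6) + v)/8 = -(-6*v + v)/8 = -(-5)*v/8 = 5*v/8)
L(-466) + G(-466, O) = (5/8)*(-466) + (-466 - 1*223) = -1165/4 + (-466 - 223) = -1165/4 - 689 = -3921/4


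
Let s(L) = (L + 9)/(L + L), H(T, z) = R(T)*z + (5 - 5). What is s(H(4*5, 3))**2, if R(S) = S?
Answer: 529/1600 ≈ 0.33063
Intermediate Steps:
H(T, z) = T*z (H(T, z) = T*z + (5 - 5) = T*z + 0 = T*z)
s(L) = (9 + L)/(2*L) (s(L) = (9 + L)/((2*L)) = (9 + L)*(1/(2*L)) = (9 + L)/(2*L))
s(H(4*5, 3))**2 = ((9 + (4*5)*3)/(2*(((4*5)*3))))**2 = ((9 + 20*3)/(2*((20*3))))**2 = ((1/2)*(9 + 60)/60)**2 = ((1/2)*(1/60)*69)**2 = (23/40)**2 = 529/1600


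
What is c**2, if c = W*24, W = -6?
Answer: 20736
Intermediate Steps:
c = -144 (c = -6*24 = -144)
c**2 = (-144)**2 = 20736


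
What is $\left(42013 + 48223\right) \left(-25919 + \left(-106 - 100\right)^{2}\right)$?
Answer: $1490428012$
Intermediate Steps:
$\left(42013 + 48223\right) \left(-25919 + \left(-106 - 100\right)^{2}\right) = 90236 \left(-25919 + \left(-206\right)^{2}\right) = 90236 \left(-25919 + 42436\right) = 90236 \cdot 16517 = 1490428012$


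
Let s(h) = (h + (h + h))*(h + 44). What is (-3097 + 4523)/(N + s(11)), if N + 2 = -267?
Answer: 713/773 ≈ 0.92238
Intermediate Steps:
N = -269 (N = -2 - 267 = -269)
s(h) = 3*h*(44 + h) (s(h) = (h + 2*h)*(44 + h) = (3*h)*(44 + h) = 3*h*(44 + h))
(-3097 + 4523)/(N + s(11)) = (-3097 + 4523)/(-269 + 3*11*(44 + 11)) = 1426/(-269 + 3*11*55) = 1426/(-269 + 1815) = 1426/1546 = 1426*(1/1546) = 713/773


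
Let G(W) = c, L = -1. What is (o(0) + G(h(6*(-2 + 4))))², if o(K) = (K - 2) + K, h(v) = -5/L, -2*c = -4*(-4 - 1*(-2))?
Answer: 36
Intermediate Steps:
c = -4 (c = -(-2)*(-4 - 1*(-2)) = -(-2)*(-4 + 2) = -(-2)*(-2) = -½*8 = -4)
h(v) = 5 (h(v) = -5/(-1) = -5*(-1) = 5)
G(W) = -4
o(K) = -2 + 2*K (o(K) = (-2 + K) + K = -2 + 2*K)
(o(0) + G(h(6*(-2 + 4))))² = ((-2 + 2*0) - 4)² = ((-2 + 0) - 4)² = (-2 - 4)² = (-6)² = 36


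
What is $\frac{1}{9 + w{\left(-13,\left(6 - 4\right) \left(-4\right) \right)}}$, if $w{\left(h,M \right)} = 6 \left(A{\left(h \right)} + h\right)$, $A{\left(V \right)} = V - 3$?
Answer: $- \frac{1}{165} \approx -0.0060606$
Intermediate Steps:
$A{\left(V \right)} = -3 + V$ ($A{\left(V \right)} = V - 3 = -3 + V$)
$w{\left(h,M \right)} = -18 + 12 h$ ($w{\left(h,M \right)} = 6 \left(\left(-3 + h\right) + h\right) = 6 \left(-3 + 2 h\right) = -18 + 12 h$)
$\frac{1}{9 + w{\left(-13,\left(6 - 4\right) \left(-4\right) \right)}} = \frac{1}{9 + \left(-18 + 12 \left(-13\right)\right)} = \frac{1}{9 - 174} = \frac{1}{-165} = - \frac{1}{165}$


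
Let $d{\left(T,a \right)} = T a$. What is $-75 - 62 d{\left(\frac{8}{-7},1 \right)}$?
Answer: $- \frac{29}{7} \approx -4.1429$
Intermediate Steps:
$-75 - 62 d{\left(\frac{8}{-7},1 \right)} = -75 - 62 \frac{8}{-7} \cdot 1 = -75 - 62 \cdot 8 \left(- \frac{1}{7}\right) 1 = -75 - 62 \left(\left(- \frac{8}{7}\right) 1\right) = -75 - - \frac{496}{7} = -75 + \frac{496}{7} = - \frac{29}{7}$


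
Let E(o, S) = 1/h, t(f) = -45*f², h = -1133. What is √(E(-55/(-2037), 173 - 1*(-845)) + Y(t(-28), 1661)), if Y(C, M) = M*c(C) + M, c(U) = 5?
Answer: √12793243441/1133 ≈ 99.830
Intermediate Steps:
E(o, S) = -1/1133 (E(o, S) = 1/(-1133) = -1/1133)
Y(C, M) = 6*M (Y(C, M) = M*5 + M = 5*M + M = 6*M)
√(E(-55/(-2037), 173 - 1*(-845)) + Y(t(-28), 1661)) = √(-1/1133 + 6*1661) = √(-1/1133 + 9966) = √(11291477/1133) = √12793243441/1133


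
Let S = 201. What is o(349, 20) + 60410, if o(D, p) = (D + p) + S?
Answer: 60980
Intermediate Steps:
o(D, p) = 201 + D + p (o(D, p) = (D + p) + 201 = 201 + D + p)
o(349, 20) + 60410 = (201 + 349 + 20) + 60410 = 570 + 60410 = 60980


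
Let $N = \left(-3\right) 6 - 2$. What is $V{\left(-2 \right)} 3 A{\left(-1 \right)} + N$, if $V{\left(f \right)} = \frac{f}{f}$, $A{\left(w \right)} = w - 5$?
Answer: $-38$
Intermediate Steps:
$N = -20$ ($N = -18 - 2 = -20$)
$A{\left(w \right)} = -5 + w$
$V{\left(f \right)} = 1$
$V{\left(-2 \right)} 3 A{\left(-1 \right)} + N = 1 \cdot 3 \left(-5 - 1\right) - 20 = 1 \cdot 3 \left(-6\right) - 20 = 1 \left(-18\right) - 20 = -18 - 20 = -38$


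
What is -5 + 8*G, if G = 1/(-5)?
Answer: -33/5 ≈ -6.6000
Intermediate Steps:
G = -⅕ ≈ -0.20000
-5 + 8*G = -5 + 8*(-⅕) = -5 - 8/5 = -33/5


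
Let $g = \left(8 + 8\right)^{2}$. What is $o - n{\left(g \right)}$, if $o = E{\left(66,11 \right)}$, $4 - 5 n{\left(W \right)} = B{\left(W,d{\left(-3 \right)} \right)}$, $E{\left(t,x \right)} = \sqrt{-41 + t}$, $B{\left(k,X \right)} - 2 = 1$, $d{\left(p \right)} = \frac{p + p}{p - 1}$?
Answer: $\frac{24}{5} \approx 4.8$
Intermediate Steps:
$d{\left(p \right)} = \frac{2 p}{-1 + p}$
$B{\left(k,X \right)} = 3$ ($B{\left(k,X \right)} = 2 + 1 = 3$)
$g = 256$ ($g = 16^{2} = 256$)
$n{\left(W \right)} = \frac{1}{5}$ ($n{\left(W \right)} = \frac{4}{5} - \frac{3}{5} = \frac{1}{5}$)
$o = 5$ ($o = \sqrt{-41 + 66} = \sqrt{25} = 5$)
$o - n{\left(g \right)} = 5 - \frac{1}{5} = \frac{24}{5}$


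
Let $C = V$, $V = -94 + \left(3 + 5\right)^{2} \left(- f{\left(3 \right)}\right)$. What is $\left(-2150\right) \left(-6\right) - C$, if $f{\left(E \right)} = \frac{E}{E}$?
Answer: $13058$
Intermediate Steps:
$f{\left(E \right)} = 1$
$V = -158$ ($V = -94 + \left(3 + 5\right)^{2} \left(\left(-1\right) 1\right) = -94 + 8^{2} \left(-1\right) = -94 + 64 \left(-1\right) = -94 - 64 = -158$)
$C = -158$
$\left(-2150\right) \left(-6\right) - C = \left(-2150\right) \left(-6\right) - -158 = 12900 + 158 = 13058$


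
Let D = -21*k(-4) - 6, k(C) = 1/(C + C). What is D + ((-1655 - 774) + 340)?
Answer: -16739/8 ≈ -2092.4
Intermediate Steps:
k(C) = 1/(2*C)
D = -27/8 (D = -21/(2*(-4)) - 6 = -21*(-1)/(2*4) - 6 = -21*(-⅛) - 6 = 21/8 - 6 = -27/8 ≈ -3.3750)
D + ((-1655 - 774) + 340) = -27/8 + ((-1655 - 774) + 340) = -27/8 + (-2429 + 340) = -27/8 - 2089 = -16739/8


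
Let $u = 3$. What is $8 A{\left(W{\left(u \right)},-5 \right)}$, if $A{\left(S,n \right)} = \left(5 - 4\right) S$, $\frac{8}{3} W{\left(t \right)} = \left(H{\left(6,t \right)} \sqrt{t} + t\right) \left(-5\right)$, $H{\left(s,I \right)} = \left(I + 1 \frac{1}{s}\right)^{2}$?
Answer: $-45 - \frac{1805 \sqrt{3}}{12} \approx -305.53$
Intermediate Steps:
$H{\left(s,I \right)} = \left(I + \frac{1}{s}\right)^{2}$
$W{\left(t \right)} = - \frac{15 t}{8} - \frac{5 \sqrt{t} \left(1 + 6 t\right)^{2}}{96}$ ($W{\left(t \right)} = \frac{3 \left(\frac{\left(1 + t 6\right)^{2}}{36} \sqrt{t} + t\right) \left(-5\right)}{8} = \frac{3 \left(\frac{\left(1 + 6 t\right)^{2}}{36} \sqrt{t} + t\right) \left(-5\right)}{8} = \frac{3 \left(\frac{\sqrt{t} \left(1 + 6 t\right)^{2}}{36} + t\right) \left(-5\right)}{8} = \frac{3 \left(t + \frac{\sqrt{t} \left(1 + 6 t\right)^{2}}{36}\right) \left(-5\right)}{8} = \frac{3 \left(- 5 t - \frac{5 \sqrt{t} \left(1 + 6 t\right)^{2}}{36}\right)}{8} = - \frac{15 t}{8} - \frac{5 \sqrt{t} \left(1 + 6 t\right)^{2}}{96}$)
$A{\left(S,n \right)} = S$ ($A{\left(S,n \right)} = 1 S = S$)
$8 A{\left(W{\left(u \right)},-5 \right)} = 8 \left(\left(- \frac{15}{8}\right) 3 - \frac{5 \sqrt{3} \left(1 + 6 \cdot 3\right)^{2}}{96}\right) = 8 \left(- \frac{45}{8} - \frac{5 \sqrt{3} \left(1 + 18\right)^{2}}{96}\right) = 8 \left(- \frac{45}{8} - \frac{5 \sqrt{3} \cdot 19^{2}}{96}\right) = 8 \left(- \frac{45}{8} - \frac{5}{96} \sqrt{3} \cdot 361\right) = 8 \left(- \frac{45}{8} - \frac{1805 \sqrt{3}}{96}\right) = -45 - \frac{1805 \sqrt{3}}{12}$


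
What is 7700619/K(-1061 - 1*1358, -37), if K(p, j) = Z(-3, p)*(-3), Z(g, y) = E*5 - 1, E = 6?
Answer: -2566873/29 ≈ -88513.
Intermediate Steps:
Z(g, y) = 29 (Z(g, y) = 6*5 - 1 = 30 - 1 = 29)
K(p, j) = -87 (K(p, j) = 29*(-3) = -87)
7700619/K(-1061 - 1*1358, -37) = 7700619/(-87) = 7700619*(-1/87) = -2566873/29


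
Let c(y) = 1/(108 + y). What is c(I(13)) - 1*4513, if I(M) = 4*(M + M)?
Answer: -956755/212 ≈ -4513.0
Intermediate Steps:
I(M) = 8*M (I(M) = 4*(2*M) = 8*M)
c(I(13)) - 1*4513 = 1/(108 + 8*13) - 1*4513 = 1/(108 + 104) - 4513 = 1/212 - 4513 = -956755/212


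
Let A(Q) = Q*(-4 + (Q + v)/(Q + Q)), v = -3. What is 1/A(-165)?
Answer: 1/576 ≈ 0.0017361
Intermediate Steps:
A(Q) = Q*(-4 + (-3 + Q)/(2*Q)) (A(Q) = Q*(-4 + (Q - 3)/(Q + Q)) = Q*(-4 + (-3 + Q)/((2*Q))) = Q*(-4 + (-3 + Q)*(1/(2*Q))) = Q*(-4 + (-3 + Q)/(2*Q)))
1/A(-165) = 1/(-3/2 - 7/2*(-165)) = 1/(-3/2 + 1155/2) = 1/576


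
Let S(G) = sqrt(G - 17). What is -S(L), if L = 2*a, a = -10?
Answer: -I*sqrt(37) ≈ -6.0828*I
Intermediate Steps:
L = -20 (L = 2*(-10) = -20)
S(G) = sqrt(-17 + G)
-S(L) = -sqrt(-17 - 20) = -sqrt(-37) = -I*sqrt(37)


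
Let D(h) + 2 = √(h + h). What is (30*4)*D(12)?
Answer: -240 + 240*√6 ≈ 347.88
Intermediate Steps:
D(h) = -2 + √2*√h (D(h) = -2 + √(h + h) = -2 + √(2*h) = -2 + √2*√h)
(30*4)*D(12) = (30*4)*(-2 + √2*√12) = 120*(-2 + √2*(2*√3)) = 120*(-2 + 2*√6) = -240 + 240*√6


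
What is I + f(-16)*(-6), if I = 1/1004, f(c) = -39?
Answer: 234937/1004 ≈ 234.00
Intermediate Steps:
I = 1/1004 ≈ 0.00099602
I + f(-16)*(-6) = 1/1004 - 39*(-6) = 1/1004 + 234 = 234937/1004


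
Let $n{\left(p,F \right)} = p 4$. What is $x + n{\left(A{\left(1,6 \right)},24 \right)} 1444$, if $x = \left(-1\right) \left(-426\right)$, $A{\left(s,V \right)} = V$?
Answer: $35082$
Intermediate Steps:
$x = 426$
$n{\left(p,F \right)} = 4 p$
$x + n{\left(A{\left(1,6 \right)},24 \right)} 1444 = 426 + 4 \cdot 6 \cdot 1444 = 426 + 24 \cdot 1444 = 426 + 34656 = 35082$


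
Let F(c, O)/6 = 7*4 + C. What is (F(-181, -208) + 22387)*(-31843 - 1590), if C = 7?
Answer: -755485501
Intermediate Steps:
F(c, O) = 210 (F(c, O) = 6*(7*4 + 7) = 6*(28 + 7) = 6*35 = 210)
(F(-181, -208) + 22387)*(-31843 - 1590) = (210 + 22387)*(-31843 - 1590) = 22597*(-33433) = -755485501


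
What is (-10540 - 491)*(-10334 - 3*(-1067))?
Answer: 78684123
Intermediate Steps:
(-10540 - 491)*(-10334 - 3*(-1067)) = -11031*(-10334 + 3201) = -11031*(-7133) = 78684123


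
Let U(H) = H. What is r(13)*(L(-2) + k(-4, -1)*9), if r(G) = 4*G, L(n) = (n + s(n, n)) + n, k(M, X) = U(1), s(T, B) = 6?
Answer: 572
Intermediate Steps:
k(M, X) = 1
L(n) = 6 + 2*n (L(n) = (n + 6) + n = (6 + n) + n = 6 + 2*n)
r(13)*(L(-2) + k(-4, -1)*9) = (4*13)*((6 + 2*(-2)) + 1*9) = 52*((6 - 4) + 9) = 52*(2 + 9) = 52*11 = 572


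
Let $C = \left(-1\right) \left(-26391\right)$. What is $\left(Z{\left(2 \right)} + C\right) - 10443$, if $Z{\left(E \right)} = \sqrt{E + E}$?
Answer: $15950$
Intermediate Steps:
$C = 26391$
$Z{\left(E \right)} = \sqrt{2} \sqrt{E}$ ($Z{\left(E \right)} = \sqrt{2 E} = \sqrt{2} \sqrt{E}$)
$\left(Z{\left(2 \right)} + C\right) - 10443 = \left(\sqrt{2} \sqrt{2} + 26391\right) - 10443 = \left(2 + 26391\right) - 10443 = 26393 - 10443 = 15950$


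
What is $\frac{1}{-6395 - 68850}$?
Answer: $- \frac{1}{75245} \approx -1.329 \cdot 10^{-5}$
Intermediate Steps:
$\frac{1}{-6395 - 68850} = \frac{1}{-75245} = - \frac{1}{75245}$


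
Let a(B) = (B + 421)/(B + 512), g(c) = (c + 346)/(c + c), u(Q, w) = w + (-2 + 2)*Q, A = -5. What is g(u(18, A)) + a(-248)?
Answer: -44147/1320 ≈ -33.445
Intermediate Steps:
u(Q, w) = w (u(Q, w) = w + 0*Q = w + 0 = w)
g(c) = (346 + c)/(2*c) (g(c) = (346 + c)/((2*c)) = (346 + c)*(1/(2*c)) = (346 + c)/(2*c))
a(B) = (421 + B)/(512 + B)
g(u(18, A)) + a(-248) = (½)*(346 - 5)/(-5) + (421 - 248)/(512 - 248) = (½)*(-⅕)*341 + 173/264 = -341/10 + (1/264)*173 = -341/10 + 173/264 = -44147/1320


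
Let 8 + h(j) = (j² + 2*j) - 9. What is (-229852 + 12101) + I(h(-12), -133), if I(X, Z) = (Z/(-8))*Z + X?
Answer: -1758873/8 ≈ -2.1986e+5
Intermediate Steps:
h(j) = -17 + j² + 2*j (h(j) = -8 + ((j² + 2*j) - 9) = -8 + (-9 + j² + 2*j) = -17 + j² + 2*j)
I(X, Z) = X - Z²/8 (I(X, Z) = (Z*(-⅛))*Z + X = (-Z/8)*Z + X = -Z²/8 + X = X - Z²/8)
(-229852 + 12101) + I(h(-12), -133) = (-229852 + 12101) + ((-17 + (-12)² + 2*(-12)) - ⅛*(-133)²) = -217751 + ((-17 + 144 - 24) - ⅛*17689) = -217751 + (103 - 17689/8) = -217751 - 16865/8 = -1758873/8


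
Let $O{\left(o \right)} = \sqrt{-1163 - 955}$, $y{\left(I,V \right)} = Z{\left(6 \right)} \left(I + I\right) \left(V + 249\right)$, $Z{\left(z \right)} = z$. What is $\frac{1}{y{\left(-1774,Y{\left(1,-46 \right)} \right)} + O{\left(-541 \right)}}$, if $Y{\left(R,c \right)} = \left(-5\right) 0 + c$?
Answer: $- \frac{720244}{3112508517569} - \frac{i \sqrt{2118}}{18675051105414} \approx -2.314 \cdot 10^{-7} - 2.4643 \cdot 10^{-12} i$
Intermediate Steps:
$Y{\left(R,c \right)} = c$ ($Y{\left(R,c \right)} = 0 + c = c$)
$y{\left(I,V \right)} = 12 I \left(249 + V\right)$ ($y{\left(I,V \right)} = 6 \left(I + I\right) \left(V + 249\right) = 6 \cdot 2 I \left(249 + V\right) = 12 I \left(249 + V\right)$)
$O{\left(o \right)} = i \sqrt{2118}$ ($O{\left(o \right)} = \sqrt{-2118} = i \sqrt{2118}$)
$\frac{1}{y{\left(-1774,Y{\left(1,-46 \right)} \right)} + O{\left(-541 \right)}} = \frac{1}{12 \left(-1774\right) \left(249 - 46\right) + i \sqrt{2118}} = \frac{1}{12 \left(-1774\right) 203 + i \sqrt{2118}} = \frac{1}{-4321464 + i \sqrt{2118}}$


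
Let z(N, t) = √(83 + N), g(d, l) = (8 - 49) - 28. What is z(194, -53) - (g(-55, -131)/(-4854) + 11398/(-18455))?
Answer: 18017499/29860190 + √277 ≈ 17.247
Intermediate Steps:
g(d, l) = -69 (g(d, l) = -41 - 28 = -69)
z(194, -53) - (g(-55, -131)/(-4854) + 11398/(-18455)) = √(83 + 194) - (-69/(-4854) + 11398/(-18455)) = √277 - (-69*(-1/4854) + 11398*(-1/18455)) = √277 - (23/1618 - 11398/18455) = √277 - 1*(-18017499/29860190) = √277 + 18017499/29860190 = 18017499/29860190 + √277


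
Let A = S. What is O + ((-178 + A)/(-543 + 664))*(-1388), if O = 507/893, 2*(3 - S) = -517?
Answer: -103435567/108053 ≈ -957.27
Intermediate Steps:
S = 523/2 (S = 3 - ½*(-517) = 3 + 517/2 = 523/2 ≈ 261.50)
A = 523/2 ≈ 261.50
O = 507/893 (O = 507*(1/893) = 507/893 ≈ 0.56775)
O + ((-178 + A)/(-543 + 664))*(-1388) = 507/893 + ((-178 + 523/2)/(-543 + 664))*(-1388) = 507/893 + ((167/2)/121)*(-1388) = 507/893 + ((167/2)*(1/121))*(-1388) = 507/893 + (167/242)*(-1388) = 507/893 - 115898/121 = -103435567/108053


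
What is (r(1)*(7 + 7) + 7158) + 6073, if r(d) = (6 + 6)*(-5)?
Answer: 12391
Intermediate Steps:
r(d) = -60 (r(d) = 12*(-5) = -60)
(r(1)*(7 + 7) + 7158) + 6073 = (-60*(7 + 7) + 7158) + 6073 = (-60*14 + 7158) + 6073 = (-840 + 7158) + 6073 = 6318 + 6073 = 12391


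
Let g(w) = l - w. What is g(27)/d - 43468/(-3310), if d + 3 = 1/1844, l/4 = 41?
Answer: -297888586/9153805 ≈ -32.543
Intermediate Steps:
l = 164 (l = 4*41 = 164)
g(w) = 164 - w
d = -5531/1844 (d = -3 + 1/1844 = -5531/1844 ≈ -2.9995)
g(27)/d - 43468/(-3310) = (164 - 1*27)/(-5531/1844) - 43468/(-3310) = (164 - 27)*(-1844/5531) - 43468*(-1/3310) = 137*(-1844/5531) + 21734/1655 = -252628/5531 + 21734/1655 = -297888586/9153805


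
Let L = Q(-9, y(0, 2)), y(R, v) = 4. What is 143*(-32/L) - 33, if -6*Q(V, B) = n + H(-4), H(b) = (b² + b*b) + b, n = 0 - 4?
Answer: 1111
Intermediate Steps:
n = -4
H(b) = b + 2*b² (H(b) = (b² + b²) + b = 2*b² + b = b + 2*b²)
Q(V, B) = -4 (Q(V, B) = -(-4 - 4*(1 + 2*(-4)))/6 = -(-4 - 4*(1 - 8))/6 = -(-4 - 4*(-7))/6 = -(-4 + 28)/6 = -⅙*24 = -4)
L = -4
143*(-32/L) - 33 = 143*(-32/(-4)) - 33 = 143*(-32*(-¼)) - 33 = 143*8 - 33 = 1144 - 33 = 1111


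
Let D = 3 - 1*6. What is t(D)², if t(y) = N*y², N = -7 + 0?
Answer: 3969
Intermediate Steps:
D = -3 (D = 3 - 6 = -3)
N = -7
t(y) = -7*y²
t(D)² = (-7*(-3)²)² = (-7*9)² = (-63)² = 3969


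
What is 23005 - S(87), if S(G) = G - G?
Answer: 23005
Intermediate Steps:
S(G) = 0
23005 - S(87) = 23005 - 1*0 = 23005 + 0 = 23005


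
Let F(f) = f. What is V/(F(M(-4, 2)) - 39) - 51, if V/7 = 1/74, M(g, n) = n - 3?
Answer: -150967/2960 ≈ -51.002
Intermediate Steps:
M(g, n) = -3 + n
V = 7/74 ≈ 0.094595
V/(F(M(-4, 2)) - 39) - 51 = 7/(74*((-3 + 2) - 39)) - 51 = 7/(74*(-1 - 39)) - 51 = (7/74)/(-40) - 51 = (7/74)*(-1/40) - 51 = -7/2960 - 51 = -150967/2960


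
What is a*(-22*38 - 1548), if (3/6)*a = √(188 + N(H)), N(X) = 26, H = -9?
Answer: -4768*√214 ≈ -69750.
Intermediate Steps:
a = 2*√214 (a = 2*√(188 + 26) = 2*√214 ≈ 29.257)
a*(-22*38 - 1548) = (2*√214)*(-22*38 - 1548) = (2*√214)*(-836 - 1548) = (2*√214)*(-2384) = -4768*√214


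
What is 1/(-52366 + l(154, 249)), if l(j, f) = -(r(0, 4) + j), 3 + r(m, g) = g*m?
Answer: -1/52517 ≈ -1.9041e-5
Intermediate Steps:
r(m, g) = -3 + g*m
l(j, f) = 3 - j (l(j, f) = -((-3 + 4*0) + j) = -((-3 + 0) + j) = -(-3 + j) = 3 - j)
1/(-52366 + l(154, 249)) = 1/(-52366 + (3 - 1*154)) = 1/(-52366 + (3 - 154)) = 1/(-52366 - 151) = 1/(-52517) = -1/52517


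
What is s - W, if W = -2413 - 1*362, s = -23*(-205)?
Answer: 7490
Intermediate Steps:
s = 4715
W = -2775 (W = -2413 - 362 = -2775)
s - W = 4715 - 1*(-2775) = 4715 + 2775 = 7490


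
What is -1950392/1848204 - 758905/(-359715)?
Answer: 11683766639/11080445031 ≈ 1.0544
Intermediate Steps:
-1950392/1848204 - 758905/(-359715) = -1950392*1/1848204 - 758905*(-1/359715) = -487598/462051 + 151781/71943 = 11683766639/11080445031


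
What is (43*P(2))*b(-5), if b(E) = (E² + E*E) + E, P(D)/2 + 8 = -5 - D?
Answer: -58050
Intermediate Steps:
P(D) = -26 - 2*D (P(D) = -16 + 2*(-5 - D) = -16 + (-10 - 2*D) = -26 - 2*D)
b(E) = E + 2*E² (b(E) = (E² + E²) + E = 2*E² + E = E + 2*E²)
(43*P(2))*b(-5) = (43*(-26 - 2*2))*(-5*(1 + 2*(-5))) = (43*(-26 - 4))*(-5*(1 - 10)) = (43*(-30))*(-5*(-9)) = -1290*45 = -58050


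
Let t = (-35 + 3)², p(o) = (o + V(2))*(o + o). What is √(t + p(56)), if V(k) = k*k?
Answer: 88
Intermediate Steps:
V(k) = k²
p(o) = 2*o*(4 + o) (p(o) = (o + 2²)*(o + o) = (o + 4)*(2*o) = (4 + o)*(2*o) = 2*o*(4 + o))
t = 1024 (t = (-32)² = 1024)
√(t + p(56)) = √(1024 + 2*56*(4 + 56)) = √(1024 + 2*56*60) = √(1024 + 6720) = √7744 = 88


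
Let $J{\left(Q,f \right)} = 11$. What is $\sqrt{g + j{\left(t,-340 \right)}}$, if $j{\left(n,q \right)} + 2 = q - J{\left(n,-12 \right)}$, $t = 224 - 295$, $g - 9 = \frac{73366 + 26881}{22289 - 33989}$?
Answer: $\frac{i \sqrt{53625611}}{390} \approx 18.777 i$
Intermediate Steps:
$g = \frac{5053}{11700}$ ($g = 9 + \frac{73366 + 26881}{22289 - 33989} = 9 + \frac{100247}{-11700} = 9 + 100247 \left(- \frac{1}{11700}\right) = 9 - \frac{100247}{11700} = \frac{5053}{11700} \approx 0.43188$)
$t = -71$ ($t = 224 - 295 = -71$)
$j{\left(n,q \right)} = -13 + q$ ($j{\left(n,q \right)} = -2 + \left(q - 11\right) = -2 + \left(-11 + q\right) = -13 + q$)
$\sqrt{g + j{\left(t,-340 \right)}} = \sqrt{\frac{5053}{11700} - 353} = \sqrt{- \frac{4125047}{11700}} = \frac{i \sqrt{53625611}}{390}$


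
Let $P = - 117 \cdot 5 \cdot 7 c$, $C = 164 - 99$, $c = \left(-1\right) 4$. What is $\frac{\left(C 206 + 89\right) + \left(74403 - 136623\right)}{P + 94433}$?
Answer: $- \frac{48741}{110813} \approx -0.43985$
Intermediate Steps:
$c = -4$
$C = 65$ ($C = 164 - 99 = 65$)
$P = 16380$ ($P = - 117 \cdot 5 \cdot 7 \left(-4\right) = - 117 \cdot 35 \left(-4\right) = \left(-117\right) \left(-140\right) = 16380$)
$\frac{\left(C 206 + 89\right) + \left(74403 - 136623\right)}{P + 94433} = \frac{\left(65 \cdot 206 + 89\right) + \left(74403 - 136623\right)}{16380 + 94433} = \frac{\left(13390 + 89\right) - 62220}{110813} = \left(13479 - 62220\right) \frac{1}{110813} = \left(-48741\right) \frac{1}{110813} = - \frac{48741}{110813}$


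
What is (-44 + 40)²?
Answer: 16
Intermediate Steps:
(-44 + 40)² = (-4)² = 16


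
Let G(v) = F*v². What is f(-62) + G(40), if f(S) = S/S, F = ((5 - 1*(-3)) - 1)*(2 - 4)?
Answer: -22399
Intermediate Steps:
F = -14 (F = ((5 + 3) - 1)*(-2) = (8 - 1)*(-2) = 7*(-2) = -14)
f(S) = 1
G(v) = -14*v²
f(-62) + G(40) = 1 - 14*40² = 1 - 14*1600 = 1 - 22400 = -22399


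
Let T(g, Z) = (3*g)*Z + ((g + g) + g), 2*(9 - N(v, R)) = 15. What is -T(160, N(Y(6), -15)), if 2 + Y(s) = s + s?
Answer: -1200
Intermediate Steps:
Y(s) = -2 + 2*s (Y(s) = -2 + (s + s) = -2 + 2*s)
N(v, R) = 3/2 (N(v, R) = 9 - ½*15 = 9 - 15/2 = 3/2)
T(g, Z) = 3*g + 3*Z*g (T(g, Z) = 3*Z*g + (2*g + g) = 3*Z*g + 3*g = 3*g + 3*Z*g)
-T(160, N(Y(6), -15)) = -3*160*(1 + 3/2) = -3*160*5/2 = -1*1200 = -1200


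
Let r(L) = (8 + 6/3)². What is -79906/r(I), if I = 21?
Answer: -39953/50 ≈ -799.06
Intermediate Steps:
r(L) = 100 (r(L) = (8 + 6*(⅓))² = (8 + 2)² = 10² = 100)
-79906/r(I) = -79906/100 = -79906*1/100 = -39953/50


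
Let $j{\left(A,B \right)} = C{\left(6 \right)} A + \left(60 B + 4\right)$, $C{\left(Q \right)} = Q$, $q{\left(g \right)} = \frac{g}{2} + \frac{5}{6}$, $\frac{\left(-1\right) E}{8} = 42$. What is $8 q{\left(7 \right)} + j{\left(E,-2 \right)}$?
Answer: $- \frac{6292}{3} \approx -2097.3$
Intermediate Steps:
$E = -336$ ($E = \left(-8\right) 42 = -336$)
$q{\left(g \right)} = \frac{5}{6} + \frac{g}{2}$ ($q{\left(g \right)} = g \frac{1}{2} + 5 \cdot \frac{1}{6} = \frac{g}{2} + \frac{5}{6} = \frac{5}{6} + \frac{g}{2}$)
$j{\left(A,B \right)} = 4 + 6 A + 60 B$ ($j{\left(A,B \right)} = 6 A + \left(60 B + 4\right) = 6 A + \left(4 + 60 B\right) = 4 + 6 A + 60 B$)
$8 q{\left(7 \right)} + j{\left(E,-2 \right)} = 8 \left(\frac{5}{6} + \frac{1}{2} \cdot 7\right) + \left(4 + 6 \left(-336\right) + 60 \left(-2\right)\right) = 8 \left(\frac{5}{6} + \frac{7}{2}\right) - 2132 = 8 \cdot \frac{13}{3} - 2132 = \frac{104}{3} - 2132 = - \frac{6292}{3}$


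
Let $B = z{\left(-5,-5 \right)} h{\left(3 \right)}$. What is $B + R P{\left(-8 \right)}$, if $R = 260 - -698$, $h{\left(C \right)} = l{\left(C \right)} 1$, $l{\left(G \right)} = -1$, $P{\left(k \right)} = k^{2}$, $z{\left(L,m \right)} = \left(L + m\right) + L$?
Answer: $61327$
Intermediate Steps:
$z{\left(L,m \right)} = m + 2 L$
$h{\left(C \right)} = -1$ ($h{\left(C \right)} = \left(-1\right) 1 = -1$)
$B = 15$ ($B = \left(-5 + 2 \left(-5\right)\right) \left(-1\right) = \left(-5 - 10\right) \left(-1\right) = \left(-15\right) \left(-1\right) = 15$)
$R = 958$ ($R = 260 + 698 = 958$)
$B + R P{\left(-8 \right)} = 15 + 958 \left(-8\right)^{2} = 15 + 958 \cdot 64 = 15 + 61312 = 61327$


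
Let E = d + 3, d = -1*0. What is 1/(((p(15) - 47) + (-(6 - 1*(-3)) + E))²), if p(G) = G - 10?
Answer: 1/2304 ≈ 0.00043403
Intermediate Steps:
d = 0
E = 3 (E = 0 + 3 = 3)
p(G) = -10 + G
1/(((p(15) - 47) + (-(6 - 1*(-3)) + E))²) = 1/((((-10 + 15) - 47) + (-(6 - 1*(-3)) + 3))²) = 1/(((5 - 47) + (-(6 + 3) + 3))²) = 1/((-42 + (-1*9 + 3))²) = 1/((-42 + (-9 + 3))²) = 1/((-42 - 6)²) = 1/((-48)²) = 1/2304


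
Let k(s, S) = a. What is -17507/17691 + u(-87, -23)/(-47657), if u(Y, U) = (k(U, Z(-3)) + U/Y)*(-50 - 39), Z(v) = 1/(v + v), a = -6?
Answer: -8152497846/8149966541 ≈ -1.0003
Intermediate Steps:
Z(v) = 1/(2*v)
k(s, S) = -6
u(Y, U) = 534 - 89*U/Y (u(Y, U) = (-6 + U/Y)*(-50 - 39) = (-6 + U/Y)*(-89) = 534 - 89*U/Y)
-17507/17691 + u(-87, -23)/(-47657) = -17507/17691 + (534 - 89*(-23)/(-87))/(-47657) = -17507*1/17691 + (534 - 89*(-23)*(-1/87))*(-1/47657) = -17507/17691 + (534 - 2047/87)*(-1/47657) = -17507/17691 + (44411/87)*(-1/47657) = -17507/17691 - 44411/4146159 = -8152497846/8149966541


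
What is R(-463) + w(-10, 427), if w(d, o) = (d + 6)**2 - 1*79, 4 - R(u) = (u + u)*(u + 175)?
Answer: -266747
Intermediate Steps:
R(u) = 4 - 2*u*(175 + u) (R(u) = 4 - (u + u)*(u + 175) = 4 - 2*u*(175 + u))
w(d, o) = -79 + (6 + d)**2 (w(d, o) = (6 + d)**2 - 79 = -79 + (6 + d)**2)
R(-463) + w(-10, 427) = (4 - 350*(-463) - 2*(-463)**2) + (-79 + (6 - 10)**2) = (4 + 162050 - 2*214369) + (-79 + (-4)**2) = (4 + 162050 - 428738) + (-79 + 16) = -266684 - 63 = -266747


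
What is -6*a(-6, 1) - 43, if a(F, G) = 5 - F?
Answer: -109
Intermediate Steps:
-6*a(-6, 1) - 43 = -6*(5 - 1*(-6)) - 43 = -6*(5 + 6) - 43 = -6*11 - 43 = -66 - 43 = -109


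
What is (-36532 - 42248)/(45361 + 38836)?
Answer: -78780/84197 ≈ -0.93566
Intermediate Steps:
(-36532 - 42248)/(45361 + 38836) = -78780/84197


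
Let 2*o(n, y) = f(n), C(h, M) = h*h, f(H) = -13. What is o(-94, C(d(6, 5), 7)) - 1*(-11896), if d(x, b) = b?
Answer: 23779/2 ≈ 11890.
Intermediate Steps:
C(h, M) = h²
o(n, y) = -13/2 (o(n, y) = (½)*(-13) = -13/2)
o(-94, C(d(6, 5), 7)) - 1*(-11896) = -13/2 - 1*(-11896) = -13/2 + 11896 = 23779/2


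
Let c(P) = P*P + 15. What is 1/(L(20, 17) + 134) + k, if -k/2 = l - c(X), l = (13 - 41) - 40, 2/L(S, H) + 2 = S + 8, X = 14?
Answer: 972607/1743 ≈ 558.01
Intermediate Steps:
c(P) = 15 + P² (c(P) = P² + 15 = 15 + P²)
L(S, H) = 2/(6 + S) (L(S, H) = 2/(-2 + (S + 8)) = 2/(-2 + (8 + S)) = 2/(6 + S))
l = -68 (l = -28 - 40 = -68)
k = 558 (k = -2*(-68 - (15 + 14²)) = -2*(-68 - (15 + 196)) = -2*(-68 - 1*211) = -2*(-68 - 211) = -2*(-279) = 558)
1/(L(20, 17) + 134) + k = 1/(2/(6 + 20) + 134) + 558 = 1/(2/26 + 134) + 558 = 1/(2*(1/26) + 134) + 558 = 1/(1/13 + 134) + 558 = 1/(1743/13) + 558 = 13/1743 + 558 = 972607/1743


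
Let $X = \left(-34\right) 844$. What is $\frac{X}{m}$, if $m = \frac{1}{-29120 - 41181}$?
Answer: $2017357496$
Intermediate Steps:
$X = -28696$
$m = - \frac{1}{70301}$ ($m = \frac{1}{-70301} = - \frac{1}{70301} \approx -1.4225 \cdot 10^{-5}$)
$\frac{X}{m} = - \frac{28696}{- \frac{1}{70301}} = \left(-28696\right) \left(-70301\right) = 2017357496$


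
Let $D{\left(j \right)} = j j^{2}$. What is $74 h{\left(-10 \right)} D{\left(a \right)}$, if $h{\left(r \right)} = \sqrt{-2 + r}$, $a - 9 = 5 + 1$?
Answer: $499500 i \sqrt{3} \approx 8.6516 \cdot 10^{5} i$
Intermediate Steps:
$a = 15$ ($a = 9 + \left(5 + 1\right) = 9 + 6 = 15$)
$D{\left(j \right)} = j^{3}$
$74 h{\left(-10 \right)} D{\left(a \right)} = 74 \sqrt{-2 - 10} \cdot 15^{3} = 74 \sqrt{-12} \cdot 3375 = 74 \cdot 2 i \sqrt{3} \cdot 3375 = 148 i \sqrt{3} \cdot 3375 = 499500 i \sqrt{3}$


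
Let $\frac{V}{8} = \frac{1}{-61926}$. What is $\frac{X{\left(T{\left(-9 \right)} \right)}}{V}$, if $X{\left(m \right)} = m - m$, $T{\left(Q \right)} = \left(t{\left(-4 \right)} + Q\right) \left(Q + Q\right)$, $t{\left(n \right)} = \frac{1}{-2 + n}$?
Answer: $0$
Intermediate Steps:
$T{\left(Q \right)} = 2 Q \left(- \frac{1}{6} + Q\right)$ ($T{\left(Q \right)} = \left(\frac{1}{-2 - 4} + Q\right) \left(Q + Q\right) = \left(\frac{1}{-6} + Q\right) 2 Q = \left(- \frac{1}{6} + Q\right) 2 Q = 2 Q \left(- \frac{1}{6} + Q\right)$)
$X{\left(m \right)} = 0$
$V = - \frac{4}{30963}$ ($V = \frac{8}{-61926} = 8 \left(- \frac{1}{61926}\right) = - \frac{4}{30963} \approx -0.00012919$)
$\frac{X{\left(T{\left(-9 \right)} \right)}}{V} = \frac{0}{- \frac{4}{30963}} = 0 \left(- \frac{30963}{4}\right) = 0$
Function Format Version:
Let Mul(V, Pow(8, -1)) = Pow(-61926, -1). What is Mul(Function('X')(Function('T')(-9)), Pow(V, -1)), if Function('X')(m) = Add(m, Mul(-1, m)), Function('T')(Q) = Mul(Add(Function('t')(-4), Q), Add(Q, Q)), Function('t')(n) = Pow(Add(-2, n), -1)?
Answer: 0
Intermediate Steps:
Function('T')(Q) = Mul(2, Q, Add(Rational(-1, 6), Q)) (Function('T')(Q) = Mul(Add(Pow(Add(-2, -4), -1), Q), Add(Q, Q)) = Mul(Add(Pow(-6, -1), Q), Mul(2, Q)) = Mul(Add(Rational(-1, 6), Q), Mul(2, Q)) = Mul(2, Q, Add(Rational(-1, 6), Q)))
Function('X')(m) = 0
V = Rational(-4, 30963) (V = Mul(8, Pow(-61926, -1)) = Mul(8, Rational(-1, 61926)) = Rational(-4, 30963) ≈ -0.00012919)
Mul(Function('X')(Function('T')(-9)), Pow(V, -1)) = Mul(0, Pow(Rational(-4, 30963), -1)) = Mul(0, Rational(-30963, 4)) = 0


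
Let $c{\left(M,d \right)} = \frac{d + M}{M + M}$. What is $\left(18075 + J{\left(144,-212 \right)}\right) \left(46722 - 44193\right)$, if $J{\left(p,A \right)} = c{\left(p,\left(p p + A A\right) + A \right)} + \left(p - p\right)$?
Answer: $\frac{370302643}{8} \approx 4.6288 \cdot 10^{7}$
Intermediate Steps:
$c{\left(M,d \right)} = \frac{M + d}{2 M}$
$J{\left(p,A \right)} = \frac{A + p + A^{2} + p^{2}}{2 p}$ ($J{\left(p,A \right)} = \frac{p + \left(\left(p p + A A\right) + A\right)}{2 p} + \left(p - p\right) = \frac{p + \left(\left(p^{2} + A^{2}\right) + A\right)}{2 p} + 0 = \frac{p + \left(\left(A^{2} + p^{2}\right) + A\right)}{2 p} + 0 = \frac{p + \left(A + A^{2} + p^{2}\right)}{2 p} + 0 = \frac{A + p + A^{2} + p^{2}}{2 p} + 0 = \frac{A + p + A^{2} + p^{2}}{2 p}$)
$\left(18075 + J{\left(144,-212 \right)}\right) \left(46722 - 44193\right) = \left(18075 + \frac{-212 + 144 + \left(-212\right)^{2} + 144^{2}}{2 \cdot 144}\right) \left(46722 - 44193\right) = \left(18075 + \frac{1}{2} \cdot \frac{1}{144} \left(-212 + 144 + 44944 + 20736\right)\right) 2529 = \left(18075 + \frac{1}{2} \cdot \frac{1}{144} \cdot 65612\right) 2529 = \left(18075 + \frac{16403}{72}\right) 2529 = \frac{1317803}{72} \cdot 2529 = \frac{370302643}{8}$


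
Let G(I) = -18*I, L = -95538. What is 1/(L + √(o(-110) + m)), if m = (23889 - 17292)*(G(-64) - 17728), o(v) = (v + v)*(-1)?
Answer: -47769/4618430548 - I*√27337913/4618430548 ≈ -1.0343e-5 - 1.1321e-6*I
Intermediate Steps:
o(v) = -2*v (o(v) = (2*v)*(-1) = -2*v)
m = -109351872 (m = (23889 - 17292)*(-18*(-64) - 17728) = 6597*(1152 - 17728) = 6597*(-16576) = -109351872)
1/(L + √(o(-110) + m)) = 1/(-95538 + √(-2*(-110) - 109351872)) = 1/(-95538 + √(220 - 109351872)) = 1/(-95538 + √(-109351652)) = 1/(-95538 + 2*I*√27337913)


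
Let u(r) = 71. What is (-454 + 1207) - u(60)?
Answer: 682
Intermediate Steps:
(-454 + 1207) - u(60) = (-454 + 1207) - 1*71 = 753 - 71 = 682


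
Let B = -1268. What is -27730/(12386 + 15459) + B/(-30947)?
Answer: -164570570/172343843 ≈ -0.95490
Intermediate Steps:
-27730/(12386 + 15459) + B/(-30947) = -27730/(12386 + 15459) - 1268/(-30947) = -27730/27845 - 1268*(-1/30947) = -27730*1/27845 + 1268/30947 = -5546/5569 + 1268/30947 = -164570570/172343843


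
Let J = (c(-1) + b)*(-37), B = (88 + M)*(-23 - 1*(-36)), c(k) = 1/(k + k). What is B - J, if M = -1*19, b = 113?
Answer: 10119/2 ≈ 5059.5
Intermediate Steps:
c(k) = 1/(2*k)
M = -19
B = 897 (B = (88 - 19)*(-23 - 1*(-36)) = 69*(-23 + 36) = 69*13 = 897)
J = -8325/2 (J = ((½)/(-1) + 113)*(-37) = ((½)*(-1) + 113)*(-37) = (-½ + 113)*(-37) = (225/2)*(-37) = -8325/2 ≈ -4162.5)
B - J = 897 - 1*(-8325/2) = 897 + 8325/2 = 10119/2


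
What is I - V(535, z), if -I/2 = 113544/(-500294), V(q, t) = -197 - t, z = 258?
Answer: 113930429/250147 ≈ 455.45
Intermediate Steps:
I = 113544/250147 (I = -227088/(-500294) = -227088*(-1)/500294 = -2*(-56772/250147) = 113544/250147 ≈ 0.45391)
I - V(535, z) = 113544/250147 - (-197 - 1*258) = 113544/250147 - (-197 - 258) = 113544/250147 - 1*(-455) = 113544/250147 + 455 = 113930429/250147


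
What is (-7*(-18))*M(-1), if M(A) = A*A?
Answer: 126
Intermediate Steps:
M(A) = A²
(-7*(-18))*M(-1) = -7*(-18)*(-1)² = 126*1 = 126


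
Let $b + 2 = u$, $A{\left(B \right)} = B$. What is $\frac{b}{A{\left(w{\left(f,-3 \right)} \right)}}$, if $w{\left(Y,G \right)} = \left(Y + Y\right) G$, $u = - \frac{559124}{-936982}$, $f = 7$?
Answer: $\frac{109570}{3279437} \approx 0.033411$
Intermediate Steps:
$u = \frac{279562}{468491}$ ($u = \left(-559124\right) \left(- \frac{1}{936982}\right) = \frac{279562}{468491} \approx 0.59673$)
$w{\left(Y,G \right)} = 2 G Y$ ($w{\left(Y,G \right)} = 2 Y G = 2 G Y$)
$b = - \frac{657420}{468491}$ ($b = -2 + \frac{279562}{468491} = - \frac{657420}{468491} \approx -1.4033$)
$\frac{b}{A{\left(w{\left(f,-3 \right)} \right)}} = - \frac{657420}{468491 \cdot 2 \left(-3\right) 7} = - \frac{657420}{468491 \left(-42\right)} = \left(- \frac{657420}{468491}\right) \left(- \frac{1}{42}\right) = \frac{109570}{3279437}$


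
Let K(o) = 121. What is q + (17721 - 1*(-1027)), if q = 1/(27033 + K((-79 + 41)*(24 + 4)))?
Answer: 509083193/27154 ≈ 18748.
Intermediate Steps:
q = 1/27154 (q = 1/(27033 + 121) = 1/27154 ≈ 3.6827e-5)
q + (17721 - 1*(-1027)) = 1/27154 + (17721 - 1*(-1027)) = 1/27154 + (17721 + 1027) = 1/27154 + 18748 = 509083193/27154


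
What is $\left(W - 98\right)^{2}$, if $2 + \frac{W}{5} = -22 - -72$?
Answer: $20164$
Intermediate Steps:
$W = 240$ ($W = -10 + 5 \left(-22 - -72\right) = -10 + 5 \left(-22 + 72\right) = -10 + 5 \cdot 50 = -10 + 250 = 240$)
$\left(W - 98\right)^{2} = \left(240 - 98\right)^{2} = 142^{2} = 20164$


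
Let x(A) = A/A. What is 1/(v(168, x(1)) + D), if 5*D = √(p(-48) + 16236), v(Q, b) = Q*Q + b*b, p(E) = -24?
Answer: 705625/19916249413 - 10*√4053/19916249413 ≈ 3.5398e-5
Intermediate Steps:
x(A) = 1
v(Q, b) = Q² + b²
D = 2*√4053/5 (D = √(-24 + 16236)/5 = √16212/5 = (2*√4053)/5 = 2*√4053/5 ≈ 25.465)
1/(v(168, x(1)) + D) = 1/((168² + 1²) + 2*√4053/5) = 1/((28224 + 1) + 2*√4053/5) = 1/(28225 + 2*√4053/5)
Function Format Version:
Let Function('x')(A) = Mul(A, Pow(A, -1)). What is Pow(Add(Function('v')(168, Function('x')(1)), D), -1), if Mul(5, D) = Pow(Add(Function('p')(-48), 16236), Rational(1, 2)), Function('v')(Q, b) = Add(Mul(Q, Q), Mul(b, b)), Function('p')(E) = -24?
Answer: Add(Rational(705625, 19916249413), Mul(Rational(-10, 19916249413), Pow(4053, Rational(1, 2)))) ≈ 3.5398e-5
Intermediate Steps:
Function('x')(A) = 1
Function('v')(Q, b) = Add(Pow(Q, 2), Pow(b, 2))
D = Mul(Rational(2, 5), Pow(4053, Rational(1, 2))) (D = Mul(Rational(1, 5), Pow(Add(-24, 16236), Rational(1, 2))) = Mul(Rational(1, 5), Pow(16212, Rational(1, 2))) = Mul(Rational(1, 5), Mul(2, Pow(4053, Rational(1, 2)))) = Mul(Rational(2, 5), Pow(4053, Rational(1, 2))) ≈ 25.465)
Pow(Add(Function('v')(168, Function('x')(1)), D), -1) = Pow(Add(Add(Pow(168, 2), Pow(1, 2)), Mul(Rational(2, 5), Pow(4053, Rational(1, 2)))), -1) = Pow(Add(Add(28224, 1), Mul(Rational(2, 5), Pow(4053, Rational(1, 2)))), -1) = Pow(Add(28225, Mul(Rational(2, 5), Pow(4053, Rational(1, 2)))), -1)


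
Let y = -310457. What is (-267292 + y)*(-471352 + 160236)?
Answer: 179746957884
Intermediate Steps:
(-267292 + y)*(-471352 + 160236) = (-267292 - 310457)*(-471352 + 160236) = -577749*(-311116) = 179746957884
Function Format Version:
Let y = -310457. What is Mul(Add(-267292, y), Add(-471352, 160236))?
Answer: 179746957884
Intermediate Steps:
Mul(Add(-267292, y), Add(-471352, 160236)) = Mul(Add(-267292, -310457), Add(-471352, 160236)) = Mul(-577749, -311116) = 179746957884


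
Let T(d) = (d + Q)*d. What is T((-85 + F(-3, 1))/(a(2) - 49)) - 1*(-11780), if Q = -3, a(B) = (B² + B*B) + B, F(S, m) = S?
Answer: 17914828/1521 ≈ 11778.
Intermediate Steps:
a(B) = B + 2*B² (a(B) = (B² + B²) + B = 2*B² + B = B + 2*B²)
T(d) = d*(-3 + d) (T(d) = (d - 3)*d = (-3 + d)*d = d*(-3 + d))
T((-85 + F(-3, 1))/(a(2) - 49)) - 1*(-11780) = ((-85 - 3)/(2*(1 + 2*2) - 49))*(-3 + (-85 - 3)/(2*(1 + 2*2) - 49)) - 1*(-11780) = (-88/(2*(1 + 4) - 49))*(-3 - 88/(2*(1 + 4) - 49)) + 11780 = (-88/(2*5 - 49))*(-3 - 88/(2*5 - 49)) + 11780 = (-88/(10 - 49))*(-3 - 88/(10 - 49)) + 11780 = (-88/(-39))*(-3 - 88/(-39)) + 11780 = (-88*(-1/39))*(-3 - 88*(-1/39)) + 11780 = 88*(-3 + 88/39)/39 + 11780 = (88/39)*(-29/39) + 11780 = -2552/1521 + 11780 = 17914828/1521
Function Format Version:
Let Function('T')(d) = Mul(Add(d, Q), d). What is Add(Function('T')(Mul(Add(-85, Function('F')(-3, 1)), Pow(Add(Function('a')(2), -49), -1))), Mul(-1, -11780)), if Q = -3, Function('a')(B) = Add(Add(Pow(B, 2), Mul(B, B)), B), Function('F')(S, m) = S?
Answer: Rational(17914828, 1521) ≈ 11778.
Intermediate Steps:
Function('a')(B) = Add(B, Mul(2, Pow(B, 2))) (Function('a')(B) = Add(Add(Pow(B, 2), Pow(B, 2)), B) = Add(Mul(2, Pow(B, 2)), B) = Add(B, Mul(2, Pow(B, 2))))
Function('T')(d) = Mul(d, Add(-3, d)) (Function('T')(d) = Mul(Add(d, -3), d) = Mul(Add(-3, d), d) = Mul(d, Add(-3, d)))
Add(Function('T')(Mul(Add(-85, Function('F')(-3, 1)), Pow(Add(Function('a')(2), -49), -1))), Mul(-1, -11780)) = Add(Mul(Mul(Add(-85, -3), Pow(Add(Mul(2, Add(1, Mul(2, 2))), -49), -1)), Add(-3, Mul(Add(-85, -3), Pow(Add(Mul(2, Add(1, Mul(2, 2))), -49), -1)))), Mul(-1, -11780)) = Add(Mul(Mul(-88, Pow(Add(Mul(2, Add(1, 4)), -49), -1)), Add(-3, Mul(-88, Pow(Add(Mul(2, Add(1, 4)), -49), -1)))), 11780) = Add(Mul(Mul(-88, Pow(Add(Mul(2, 5), -49), -1)), Add(-3, Mul(-88, Pow(Add(Mul(2, 5), -49), -1)))), 11780) = Add(Mul(Mul(-88, Pow(Add(10, -49), -1)), Add(-3, Mul(-88, Pow(Add(10, -49), -1)))), 11780) = Add(Mul(Mul(-88, Pow(-39, -1)), Add(-3, Mul(-88, Pow(-39, -1)))), 11780) = Add(Mul(Mul(-88, Rational(-1, 39)), Add(-3, Mul(-88, Rational(-1, 39)))), 11780) = Add(Mul(Rational(88, 39), Add(-3, Rational(88, 39))), 11780) = Add(Mul(Rational(88, 39), Rational(-29, 39)), 11780) = Add(Rational(-2552, 1521), 11780) = Rational(17914828, 1521)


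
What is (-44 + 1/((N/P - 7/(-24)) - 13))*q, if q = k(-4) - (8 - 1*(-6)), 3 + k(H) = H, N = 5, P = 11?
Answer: 2994684/3235 ≈ 925.71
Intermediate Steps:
k(H) = -3 + H
q = -21 (q = (-3 - 4) - (8 - 1*(-6)) = -7 - (8 + 6) = -7 - 1*14 = -7 - 14 = -21)
(-44 + 1/((N/P - 7/(-24)) - 13))*q = (-44 + 1/((5/11 - 7/(-24)) - 13))*(-21) = (-44 + 1/((5*(1/11) - 7*(-1/24)) - 13))*(-21) = (-44 + 1/((5/11 + 7/24) - 13))*(-21) = (-44 + 1/(197/264 - 13))*(-21) = (-44 + 1/(-3235/264))*(-21) = (-44 - 264/3235)*(-21) = -142604/3235*(-21) = 2994684/3235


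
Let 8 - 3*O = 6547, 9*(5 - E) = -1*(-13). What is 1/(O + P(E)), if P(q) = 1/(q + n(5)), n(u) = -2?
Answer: -42/91519 ≈ -0.00045892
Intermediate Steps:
E = 32/9 (E = 5 - (-1)*(-13)/9 = 5 - ⅑*13 = 5 - 13/9 = 32/9 ≈ 3.5556)
O = -6539/3 (O = 8/3 - ⅓*6547 = 8/3 - 6547/3 = -6539/3 ≈ -2179.7)
P(q) = 1/(-2 + q) (P(q) = 1/(q - 2) = 1/(-2 + q))
1/(O + P(E)) = 1/(-6539/3 + 1/(-2 + 32/9)) = 1/(-6539/3 + 1/(14/9)) = 1/(-6539/3 + 9/14) = 1/(-91519/42) = -42/91519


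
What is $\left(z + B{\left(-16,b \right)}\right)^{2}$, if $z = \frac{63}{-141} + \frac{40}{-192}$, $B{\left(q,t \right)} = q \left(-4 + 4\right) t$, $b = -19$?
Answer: $\frac{546121}{1272384} \approx 0.42921$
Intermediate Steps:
$B{\left(q,t \right)} = 0$ ($B{\left(q,t \right)} = q 0 t = 0 t = 0$)
$z = - \frac{739}{1128}$ ($z = 63 \left(- \frac{1}{141}\right) + 40 \left(- \frac{1}{192}\right) = - \frac{21}{47} - \frac{5}{24} = - \frac{739}{1128} \approx -0.65514$)
$\left(z + B{\left(-16,b \right)}\right)^{2} = \left(- \frac{739}{1128} + 0\right)^{2} = \left(- \frac{739}{1128}\right)^{2} = \frac{546121}{1272384}$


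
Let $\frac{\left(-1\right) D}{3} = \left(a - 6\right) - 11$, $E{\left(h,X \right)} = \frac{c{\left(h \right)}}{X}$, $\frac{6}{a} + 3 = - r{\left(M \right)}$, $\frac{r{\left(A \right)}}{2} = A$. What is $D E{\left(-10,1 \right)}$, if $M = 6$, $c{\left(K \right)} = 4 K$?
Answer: $-2088$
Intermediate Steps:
$r{\left(A \right)} = 2 A$
$a = - \frac{2}{5}$ ($a = \frac{6}{-3 - 2 \cdot 6} = \frac{6}{-3 - 12} = \frac{6}{-15} = 6 \left(- \frac{1}{15}\right) = - \frac{2}{5} \approx -0.4$)
$E{\left(h,X \right)} = \frac{4 h}{X}$
$D = \frac{261}{5}$ ($D = - 3 \left(\left(- \frac{2}{5} - 6\right) - 11\right) = - 3 \left(- \frac{32}{5} - 11\right) = \left(-3\right) \left(- \frac{87}{5}\right) = \frac{261}{5} \approx 52.2$)
$D E{\left(-10,1 \right)} = \frac{261 \cdot 4 \left(-10\right) 1^{-1}}{5} = \frac{261 \cdot 4 \left(-10\right) 1}{5} = \frac{261}{5} \left(-40\right) = -2088$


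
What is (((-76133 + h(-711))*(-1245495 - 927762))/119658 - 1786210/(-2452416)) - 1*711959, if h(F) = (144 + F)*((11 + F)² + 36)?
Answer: 123422048839844636839/24454266144 ≈ 5.0471e+9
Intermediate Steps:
h(F) = (36 + (11 + F)²)*(144 + F) (h(F) = (144 + F)*(36 + (11 + F)²) = (36 + (11 + F)²)*(144 + F))
(((-76133 + h(-711))*(-1245495 - 927762))/119658 - 1786210/(-2452416)) - 1*711959 = (((-76133 + (22608 + (-711)³ + 166*(-711)² + 3325*(-711)))*(-1245495 - 927762))/119658 - 1786210/(-2452416)) - 1*711959 = (((-76133 + (22608 - 359425431 + 166*505521 - 2364075))*(-2173257))*(1/119658) - 1786210*(-1/2452416)) - 711959 = (((-76133 + (22608 - 359425431 + 83916486 - 2364075))*(-2173257))*(1/119658) + 893105/1226208) - 711959 = (((-76133 - 277850412)*(-2173257))*(1/119658) + 893105/1226208) - 711959 = (-277926545*(-2173257)*(1/119658) + 893105/1226208) - 711959 = (604005809407065*(1/119658) + 893105/1226208) - 711959 = (201335269802355/39886 + 893105/1226208) - 711959 = 123439459274714252935/24454266144 - 711959 = 123422048839844636839/24454266144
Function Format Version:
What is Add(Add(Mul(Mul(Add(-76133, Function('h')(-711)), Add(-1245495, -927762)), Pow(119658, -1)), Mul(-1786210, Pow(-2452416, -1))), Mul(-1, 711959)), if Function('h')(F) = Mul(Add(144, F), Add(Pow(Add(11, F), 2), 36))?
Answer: Rational(123422048839844636839, 24454266144) ≈ 5.0471e+9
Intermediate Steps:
Function('h')(F) = Mul(Add(36, Pow(Add(11, F), 2)), Add(144, F)) (Function('h')(F) = Mul(Add(144, F), Add(36, Pow(Add(11, F), 2))) = Mul(Add(36, Pow(Add(11, F), 2)), Add(144, F)))
Add(Add(Mul(Mul(Add(-76133, Function('h')(-711)), Add(-1245495, -927762)), Pow(119658, -1)), Mul(-1786210, Pow(-2452416, -1))), Mul(-1, 711959)) = Add(Add(Mul(Mul(Add(-76133, Add(22608, Pow(-711, 3), Mul(166, Pow(-711, 2)), Mul(3325, -711))), Add(-1245495, -927762)), Pow(119658, -1)), Mul(-1786210, Pow(-2452416, -1))), Mul(-1, 711959)) = Add(Add(Mul(Mul(Add(-76133, Add(22608, -359425431, Mul(166, 505521), -2364075)), -2173257), Rational(1, 119658)), Mul(-1786210, Rational(-1, 2452416))), -711959) = Add(Add(Mul(Mul(Add(-76133, Add(22608, -359425431, 83916486, -2364075)), -2173257), Rational(1, 119658)), Rational(893105, 1226208)), -711959) = Add(Add(Mul(Mul(Add(-76133, -277850412), -2173257), Rational(1, 119658)), Rational(893105, 1226208)), -711959) = Add(Add(Mul(Mul(-277926545, -2173257), Rational(1, 119658)), Rational(893105, 1226208)), -711959) = Add(Add(Mul(604005809407065, Rational(1, 119658)), Rational(893105, 1226208)), -711959) = Add(Add(Rational(201335269802355, 39886), Rational(893105, 1226208)), -711959) = Add(Rational(123439459274714252935, 24454266144), -711959) = Rational(123422048839844636839, 24454266144)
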